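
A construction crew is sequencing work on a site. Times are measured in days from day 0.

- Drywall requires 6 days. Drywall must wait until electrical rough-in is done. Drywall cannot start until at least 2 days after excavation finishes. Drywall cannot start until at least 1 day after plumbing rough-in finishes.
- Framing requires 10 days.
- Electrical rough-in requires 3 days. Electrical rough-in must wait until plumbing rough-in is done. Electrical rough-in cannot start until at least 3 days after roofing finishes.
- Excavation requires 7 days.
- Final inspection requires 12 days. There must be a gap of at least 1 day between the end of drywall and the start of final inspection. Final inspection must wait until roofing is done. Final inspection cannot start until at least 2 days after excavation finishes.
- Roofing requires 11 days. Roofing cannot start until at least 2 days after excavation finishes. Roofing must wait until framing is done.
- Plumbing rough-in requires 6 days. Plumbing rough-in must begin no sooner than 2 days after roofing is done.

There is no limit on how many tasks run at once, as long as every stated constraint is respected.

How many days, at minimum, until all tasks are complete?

Framing can start immediately at day 0; it finishes at day 10.
Excavation has no prerequisites, so it starts at day 0 and finishes at day 7.
For roofing: excavation (finishes day 7, plus 2-day gap → day 9); framing (finishes day 10). Taking the maximum gives a start of day 10, and it finishes at 10 + 11 = day 21.
Plumbing rough-in waits on roofing (finishes day 21, plus 2-day gap → day 23), so it starts at day 23 and finishes at 23 + 6 = day 29.
Electrical rough-in cannot start until plumbing rough-in (finishes day 29); roofing (finishes day 21, plus 3-day gap → day 24). The controlling bound is day 29, so electrical rough-in finishes at 29 + 3 = day 32.
Drywall needs all of electrical rough-in (finishes day 32); excavation (finishes day 7, plus 2-day gap → day 9); plumbing rough-in (finishes day 29, plus 1-day gap → day 30). That puts its earliest start at day 32; it finishes at 32 + 6 = day 38.
For final inspection: drywall (finishes day 38, plus 1-day gap → day 39); roofing (finishes day 21); excavation (finishes day 7, plus 2-day gap → day 9). Taking the maximum gives a start of day 39, and it finishes at 39 + 12 = day 51.
All tasks are finished once the last one completes. Finish times: Excavation at 7, Framing at 10, Roofing at 21, Plumbing rough-in at 29, Electrical rough-in at 32, Drywall at 38, Final inspection at 51. The latest is day 51.

51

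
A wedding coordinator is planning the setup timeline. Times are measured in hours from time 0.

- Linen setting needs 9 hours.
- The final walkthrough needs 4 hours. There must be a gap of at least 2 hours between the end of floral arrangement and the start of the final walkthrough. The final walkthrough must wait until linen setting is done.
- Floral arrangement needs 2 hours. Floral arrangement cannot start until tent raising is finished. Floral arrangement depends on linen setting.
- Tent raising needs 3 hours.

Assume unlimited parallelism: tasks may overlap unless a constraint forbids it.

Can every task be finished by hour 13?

No

Nothing blocks linen setting, so it runs from hour 0 to hour 9.
Nothing blocks tent raising, so it runs from hour 0 to hour 3.
Floral arrangement needs all of tent raising (finishes hour 3); linen setting (finishes hour 9). That puts its earliest start at hour 9; it finishes at 9 + 2 = hour 11.
The final walkthrough needs all of floral arrangement (finishes hour 11, plus 2-hour gap → hour 13); linen setting (finishes hour 9). That puts its earliest start at hour 13; it finishes at 13 + 4 = hour 17.
The earliest everything can be done is hour 17, which is after the deadline of 13, so it is not possible.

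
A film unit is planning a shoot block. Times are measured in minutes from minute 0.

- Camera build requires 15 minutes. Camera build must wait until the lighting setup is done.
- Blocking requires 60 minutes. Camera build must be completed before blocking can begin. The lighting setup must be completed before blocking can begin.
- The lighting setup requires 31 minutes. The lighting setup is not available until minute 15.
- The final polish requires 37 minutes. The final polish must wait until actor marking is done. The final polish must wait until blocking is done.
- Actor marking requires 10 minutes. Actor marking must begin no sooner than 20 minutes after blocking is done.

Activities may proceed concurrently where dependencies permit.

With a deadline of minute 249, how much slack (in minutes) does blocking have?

The lighting setup waits on its own release at minute 15, so it starts at minute 15 and finishes at 15 + 31 = minute 46.
Camera build waits on the lighting setup (finishes minute 46), so it starts at minute 46 and finishes at 46 + 15 = minute 61.
Blocking needs all of camera build (finishes minute 61); the lighting setup (finishes minute 46). That puts its earliest start at minute 61; it finishes at 61 + 60 = minute 121.

Working backward from the deadline:
The final polish has no dependents, so it just needs to finish by minute 249. Starting by 249 − 37 = minute 212 achieves that.
Actor marking feeds into the final polish (must start by minute 212); so actor marking must finish by minute 212 and therefore start by minute 202.
Blocking must finish in time for actor marking (must start by minute 202, minus 20-minute gap → minute 182); the final polish (must start by minute 212). The tightest is minute 182, so blocking must start by 182 − 60 = minute 122.
So blocking can start as early as minute 61 and as late as minute 122, giving 122 − 61 = 61 minutes of slack.

61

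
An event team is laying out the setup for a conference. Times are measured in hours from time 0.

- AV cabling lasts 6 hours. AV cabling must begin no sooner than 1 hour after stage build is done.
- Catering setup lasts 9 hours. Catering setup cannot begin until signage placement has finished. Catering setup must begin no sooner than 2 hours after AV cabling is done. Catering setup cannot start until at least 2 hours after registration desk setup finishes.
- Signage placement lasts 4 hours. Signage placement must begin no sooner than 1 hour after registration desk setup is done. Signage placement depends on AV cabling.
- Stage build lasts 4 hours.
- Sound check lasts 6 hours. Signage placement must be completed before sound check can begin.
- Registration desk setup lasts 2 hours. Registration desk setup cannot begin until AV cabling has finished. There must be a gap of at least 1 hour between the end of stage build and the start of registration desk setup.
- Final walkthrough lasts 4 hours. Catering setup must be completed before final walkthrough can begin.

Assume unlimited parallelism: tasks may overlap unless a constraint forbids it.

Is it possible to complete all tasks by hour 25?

Nothing blocks stage build, so it runs from hour 0 to hour 4.
After stage build (finishes hour 4, plus 1-hour gap → hour 5), AV cabling can start at hour 5 and finishes at hour 11.
Registration desk setup cannot start until AV cabling (finishes hour 11); stage build (finishes hour 4, plus 1-hour gap → hour 5). The controlling bound is hour 11, so registration desk setup finishes at 11 + 2 = hour 13.
For signage placement: registration desk setup (finishes hour 13, plus 1-hour gap → hour 14); AV cabling (finishes hour 11). Taking the maximum gives a start of hour 14, and it finishes at 14 + 4 = hour 18.
After signage placement (finishes hour 18), sound check can start at hour 18 and finishes at hour 24.
Catering setup cannot start until signage placement (finishes hour 18); AV cabling (finishes hour 11, plus 2-hour gap → hour 13); registration desk setup (finishes hour 13, plus 2-hour gap → hour 15). The controlling bound is hour 18, so catering setup finishes at 18 + 9 = hour 27.
Final walkthrough waits on catering setup (finishes hour 27), so it starts at hour 27 and finishes at 27 + 4 = hour 31.
The earliest everything can be done is hour 31, which is after the deadline of 25, so it is not possible.

No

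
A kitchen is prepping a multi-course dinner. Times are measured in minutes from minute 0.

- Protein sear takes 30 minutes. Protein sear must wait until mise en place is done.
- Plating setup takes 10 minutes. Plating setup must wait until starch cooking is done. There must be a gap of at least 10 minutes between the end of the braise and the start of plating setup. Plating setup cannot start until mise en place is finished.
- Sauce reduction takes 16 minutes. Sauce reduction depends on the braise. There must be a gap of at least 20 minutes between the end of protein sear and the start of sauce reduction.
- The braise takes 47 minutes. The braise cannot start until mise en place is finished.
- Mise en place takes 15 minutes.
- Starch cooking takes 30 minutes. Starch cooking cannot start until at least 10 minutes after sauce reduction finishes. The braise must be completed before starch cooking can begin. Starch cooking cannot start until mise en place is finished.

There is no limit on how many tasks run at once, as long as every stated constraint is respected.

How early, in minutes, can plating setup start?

Nothing blocks mise en place, so it runs from minute 0 to minute 15.
Protein sear waits on mise en place (finishes minute 15), so it starts at minute 15 and finishes at 15 + 30 = minute 45.
The braise waits on mise en place (finishes minute 15), so it starts at minute 15 and finishes at 15 + 47 = minute 62.
Sauce reduction has to wait for the braise (finishes minute 62); protein sear (finishes minute 45, plus 20-minute gap → minute 65). The latest of these is minute 65, so sauce reduction runs minute 65 to 65 + 16 = minute 81.
Starch cooking needs all of sauce reduction (finishes minute 81, plus 10-minute gap → minute 91); the braise (finishes minute 62); mise en place (finishes minute 15). That puts its earliest start at minute 91; it finishes at 91 + 30 = minute 121.
Plating setup waits on starch cooking (finishes minute 121); the braise (finishes minute 62, plus 10-minute gap → minute 72); mise en place (finishes minute 15). The latest of these is minute 121, which is the earliest plating setup can start.

121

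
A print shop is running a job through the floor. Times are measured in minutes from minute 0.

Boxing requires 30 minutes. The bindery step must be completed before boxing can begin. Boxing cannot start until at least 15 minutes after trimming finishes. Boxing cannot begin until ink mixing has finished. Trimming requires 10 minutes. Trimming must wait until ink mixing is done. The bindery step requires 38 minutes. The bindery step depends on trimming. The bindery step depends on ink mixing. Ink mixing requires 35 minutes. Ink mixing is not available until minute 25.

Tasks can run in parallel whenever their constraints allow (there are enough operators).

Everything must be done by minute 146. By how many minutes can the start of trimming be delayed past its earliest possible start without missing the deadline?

After its own release at minute 25, ink mixing can start at minute 25 and finishes at minute 60.
Trimming cannot begin until ink mixing (finishes minute 60). It runs from minute 60 to 60 + 10 = minute 70.

Working backward from the deadline:
Boxing has no dependents, so it just needs to finish by minute 146. Starting by 146 − 30 = minute 116 achieves that.
Since boxing (must start by minute 116) depends on it, the bindery step must finish by minute 116. Backing off its 38-minute duration gives a latest start of minute 78.
For trimming: the bindery step (must start by minute 78); boxing (must start by minute 116, minus 15-minute gap → minute 101). The most restrictive is minute 78; with a 10-minute duration, trimming must start by minute 68.
So trimming can start as early as minute 60 and as late as minute 68, giving 68 − 60 = 8 minutes of slack.

8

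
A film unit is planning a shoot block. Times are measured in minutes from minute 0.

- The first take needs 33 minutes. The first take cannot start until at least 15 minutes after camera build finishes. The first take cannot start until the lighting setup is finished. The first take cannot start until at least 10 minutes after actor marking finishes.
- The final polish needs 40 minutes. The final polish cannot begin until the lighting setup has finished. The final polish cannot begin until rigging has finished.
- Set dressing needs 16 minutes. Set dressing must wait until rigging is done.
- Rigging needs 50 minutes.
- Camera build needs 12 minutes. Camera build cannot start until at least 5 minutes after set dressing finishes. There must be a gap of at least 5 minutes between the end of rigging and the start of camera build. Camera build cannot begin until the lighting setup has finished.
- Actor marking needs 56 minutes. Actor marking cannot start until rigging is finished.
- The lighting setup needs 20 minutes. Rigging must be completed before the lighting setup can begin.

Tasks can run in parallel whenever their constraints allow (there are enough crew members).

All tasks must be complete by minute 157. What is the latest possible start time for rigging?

The first take has no dependents, so it just needs to finish by minute 157. Starting by 157 − 33 = minute 124 achieves that.
Since the first take (must start by minute 124, minus 15-minute gap → minute 109) depends on it, camera build must finish by minute 109. Backing off its 12-minute duration gives a latest start of minute 97.
Set dressing has to be done before camera build (must start by minute 97, minus 5-minute gap → minute 92). That means finishing by minute 92, i.e. starting by 92 − 16 = minute 76.
Nothing follows the final polish; the deadline of minute 157 is its only limit. It must start by 157 − 40 = minute 117.
The lighting setup feeds camera build (must start by minute 97); the final polish (must start by minute 117); the first take (must start by minute 124). Taking the minimum, the lighting setup must finish by minute 97 and start by 97 − 20 = minute 77.
Actor marking has to be done before the first take (must start by minute 124, minus 10-minute gap → minute 114). That means finishing by minute 114, i.e. starting by 114 − 56 = minute 58.
For rigging: set dressing (must start by minute 76); the lighting setup (must start by minute 77); camera build (must start by minute 97, minus 5-minute gap → minute 92); actor marking (must start by minute 58); the final polish (must start by minute 117). The most restrictive is minute 58; with a 50-minute duration, rigging must start by minute 8.

8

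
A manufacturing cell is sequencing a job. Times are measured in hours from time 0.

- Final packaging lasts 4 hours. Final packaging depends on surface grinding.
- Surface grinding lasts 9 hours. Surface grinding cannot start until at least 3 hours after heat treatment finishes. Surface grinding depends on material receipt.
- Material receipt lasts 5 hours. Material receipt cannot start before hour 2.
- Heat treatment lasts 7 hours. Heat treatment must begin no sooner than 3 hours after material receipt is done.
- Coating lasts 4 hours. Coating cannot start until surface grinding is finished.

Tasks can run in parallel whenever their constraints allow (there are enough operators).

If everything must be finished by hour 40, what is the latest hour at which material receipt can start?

9

Coating has no dependents, so it just needs to finish by hour 40. Starting by 40 − 4 = hour 36 achieves that.
Final packaging has no dependents, so it just needs to finish by hour 40. Starting by 40 − 4 = hour 36 achieves that.
For surface grinding: coating (must start by hour 36); final packaging (must start by hour 36). The most restrictive is hour 36; with a 9-hour duration, surface grinding must start by hour 27.
Heat treatment must finish before surface grinding (must start by hour 27, minus 3-hour gap → hour 24). With a 7-hour duration, heat treatment must start by 24 − 7 = hour 17.
Material receipt must finish in time for heat treatment (must start by hour 17, minus 3-hour gap → hour 14); surface grinding (must start by hour 27). The tightest is hour 14, so material receipt must start by 14 − 5 = hour 9.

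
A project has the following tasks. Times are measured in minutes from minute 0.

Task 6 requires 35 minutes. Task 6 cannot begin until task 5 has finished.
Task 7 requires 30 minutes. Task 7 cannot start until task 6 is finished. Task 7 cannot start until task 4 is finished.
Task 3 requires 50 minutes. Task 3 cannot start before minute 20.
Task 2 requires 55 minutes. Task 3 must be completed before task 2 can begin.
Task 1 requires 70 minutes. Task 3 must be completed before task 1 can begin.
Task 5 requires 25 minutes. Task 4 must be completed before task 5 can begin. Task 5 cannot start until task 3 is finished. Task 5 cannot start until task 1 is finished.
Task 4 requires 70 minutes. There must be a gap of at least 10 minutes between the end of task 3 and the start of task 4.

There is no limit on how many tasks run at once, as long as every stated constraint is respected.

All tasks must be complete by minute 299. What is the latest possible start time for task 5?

209

To finish by minute 299, task 7 (duration 30) must start no later than minute 269.
Task 6 must finish before task 7 (must start by minute 269). With a 35-minute duration, task 6 must start by 269 − 35 = minute 234.
Since task 6 (must start by minute 234) depends on it, task 5 must finish by minute 234. Backing off its 25-minute duration gives a latest start of minute 209.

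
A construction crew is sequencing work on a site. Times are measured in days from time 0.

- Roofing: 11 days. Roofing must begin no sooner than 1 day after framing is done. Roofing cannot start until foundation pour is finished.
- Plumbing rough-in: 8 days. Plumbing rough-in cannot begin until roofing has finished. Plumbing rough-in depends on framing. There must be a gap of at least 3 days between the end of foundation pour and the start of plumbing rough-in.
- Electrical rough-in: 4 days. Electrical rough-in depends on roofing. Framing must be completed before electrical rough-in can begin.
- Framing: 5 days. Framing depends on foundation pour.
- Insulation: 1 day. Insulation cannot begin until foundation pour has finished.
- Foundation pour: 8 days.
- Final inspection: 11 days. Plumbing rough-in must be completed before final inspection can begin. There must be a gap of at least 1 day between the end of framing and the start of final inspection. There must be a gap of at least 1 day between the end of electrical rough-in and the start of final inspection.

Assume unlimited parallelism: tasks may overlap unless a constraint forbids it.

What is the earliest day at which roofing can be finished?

25

Nothing blocks foundation pour, so it runs from day 0 to day 8.
Framing waits on foundation pour (finishes day 8), so it starts at day 8 and finishes at 8 + 5 = day 13.
Roofing cannot start until framing (finishes day 13, plus 1-day gap → day 14); foundation pour (finishes day 8). The controlling bound is day 14, so roofing finishes at 14 + 11 = day 25.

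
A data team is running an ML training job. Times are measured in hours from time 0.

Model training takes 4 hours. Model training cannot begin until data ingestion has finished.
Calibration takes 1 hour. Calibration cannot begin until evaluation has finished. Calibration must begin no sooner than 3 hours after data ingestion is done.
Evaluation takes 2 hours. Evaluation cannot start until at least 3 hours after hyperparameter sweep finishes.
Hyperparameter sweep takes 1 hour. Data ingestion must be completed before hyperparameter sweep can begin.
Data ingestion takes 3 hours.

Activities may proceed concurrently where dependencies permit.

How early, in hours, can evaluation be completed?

9

Data ingestion has no prerequisites, so it starts at hour 0 and finishes at hour 3.
Hyperparameter sweep cannot begin until data ingestion (finishes hour 3). It runs from hour 3 to 3 + 1 = hour 4.
After hyperparameter sweep (finishes hour 4, plus 3-hour gap → hour 7), evaluation can start at hour 7 and finishes at hour 9.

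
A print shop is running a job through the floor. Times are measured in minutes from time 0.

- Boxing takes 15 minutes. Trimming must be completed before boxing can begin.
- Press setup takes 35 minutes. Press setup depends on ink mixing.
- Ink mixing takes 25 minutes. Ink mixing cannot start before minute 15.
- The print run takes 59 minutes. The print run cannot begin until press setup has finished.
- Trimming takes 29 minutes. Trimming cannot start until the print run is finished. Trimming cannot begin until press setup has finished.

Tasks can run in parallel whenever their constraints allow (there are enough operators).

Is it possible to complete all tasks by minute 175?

No

After its own release at minute 15, ink mixing can start at minute 15 and finishes at minute 40.
Press setup cannot begin until ink mixing (finishes minute 40). It runs from minute 40 to 40 + 35 = minute 75.
The print run waits on press setup (finishes minute 75), so it starts at minute 75 and finishes at 75 + 59 = minute 134.
Trimming needs all of the print run (finishes minute 134); press setup (finishes minute 75). That puts its earliest start at minute 134; it finishes at 134 + 29 = minute 163.
Boxing waits on trimming (finishes minute 163), so it starts at minute 163 and finishes at 163 + 15 = minute 178.
The earliest everything can be done is minute 178, which is after the deadline of 175, so it is not possible.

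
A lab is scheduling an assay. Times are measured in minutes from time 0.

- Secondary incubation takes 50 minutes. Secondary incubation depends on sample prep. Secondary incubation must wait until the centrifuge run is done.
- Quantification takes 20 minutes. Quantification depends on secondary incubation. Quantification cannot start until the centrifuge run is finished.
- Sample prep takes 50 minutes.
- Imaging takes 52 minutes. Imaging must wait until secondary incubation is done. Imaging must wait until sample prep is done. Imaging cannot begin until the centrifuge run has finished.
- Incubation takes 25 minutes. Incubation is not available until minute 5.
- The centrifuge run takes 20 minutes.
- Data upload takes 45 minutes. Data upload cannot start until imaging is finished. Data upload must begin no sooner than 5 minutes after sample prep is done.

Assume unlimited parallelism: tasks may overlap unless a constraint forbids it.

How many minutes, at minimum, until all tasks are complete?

The centrifuge run has no prerequisites, so it starts at minute 0 and finishes at minute 20.
Incubation cannot begin until its own release at minute 5. It runs from minute 5 to 5 + 25 = minute 30.
Sample prep has no prerequisites, so it starts at minute 0 and finishes at minute 50.
Secondary incubation cannot start until sample prep (finishes minute 50); the centrifuge run (finishes minute 20). The controlling bound is minute 50, so secondary incubation finishes at 50 + 50 = minute 100.
Quantification has to wait for secondary incubation (finishes minute 100); the centrifuge run (finishes minute 20). The latest of these is minute 100, so quantification runs minute 100 to 100 + 20 = minute 120.
Imaging cannot start until secondary incubation (finishes minute 100); sample prep (finishes minute 50); the centrifuge run (finishes minute 20). The controlling bound is minute 100, so imaging finishes at 100 + 52 = minute 152.
Data upload has to wait for imaging (finishes minute 152); sample prep (finishes minute 50, plus 5-minute gap → minute 55). The latest of these is minute 152, so data upload runs minute 152 to 152 + 45 = minute 197.
All tasks are finished once the last one completes. Finish times: Sample prep at 50, Incubation at 30, The centrifuge run at 20, Secondary incubation at 100, Imaging at 152, Quantification at 120, Data upload at 197. The latest is minute 197.

197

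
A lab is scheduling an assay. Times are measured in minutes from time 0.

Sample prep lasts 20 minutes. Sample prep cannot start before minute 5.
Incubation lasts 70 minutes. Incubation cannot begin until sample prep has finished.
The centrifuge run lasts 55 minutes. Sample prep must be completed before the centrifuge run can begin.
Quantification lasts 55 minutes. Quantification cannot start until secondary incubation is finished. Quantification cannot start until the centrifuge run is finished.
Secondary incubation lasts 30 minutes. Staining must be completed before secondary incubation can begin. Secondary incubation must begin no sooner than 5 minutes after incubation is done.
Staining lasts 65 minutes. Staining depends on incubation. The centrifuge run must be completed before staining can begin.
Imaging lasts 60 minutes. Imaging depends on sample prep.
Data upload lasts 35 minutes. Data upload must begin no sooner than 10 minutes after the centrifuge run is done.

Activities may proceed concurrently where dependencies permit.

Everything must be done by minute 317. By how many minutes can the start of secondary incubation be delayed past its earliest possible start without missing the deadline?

After its own release at minute 5, sample prep can start at minute 5 and finishes at minute 25.
After sample prep (finishes minute 25), the centrifuge run can start at minute 25 and finishes at minute 80.
Incubation cannot begin until sample prep (finishes minute 25). It runs from minute 25 to 25 + 70 = minute 95.
Staining has to wait for incubation (finishes minute 95); the centrifuge run (finishes minute 80). The latest of these is minute 95, so staining runs minute 95 to 95 + 65 = minute 160.
Secondary incubation needs all of staining (finishes minute 160); incubation (finishes minute 95, plus 5-minute gap → minute 100). That puts its earliest start at minute 160; it finishes at 160 + 30 = minute 190.

Working backward from the deadline:
Quantification has no dependents, so it just needs to finish by minute 317. Starting by 317 − 55 = minute 262 achieves that.
Secondary incubation feeds into quantification (must start by minute 262); so secondary incubation must finish by minute 262 and therefore start by minute 232.
So secondary incubation can start as early as minute 160 and as late as minute 232, giving 232 − 160 = 72 minutes of slack.

72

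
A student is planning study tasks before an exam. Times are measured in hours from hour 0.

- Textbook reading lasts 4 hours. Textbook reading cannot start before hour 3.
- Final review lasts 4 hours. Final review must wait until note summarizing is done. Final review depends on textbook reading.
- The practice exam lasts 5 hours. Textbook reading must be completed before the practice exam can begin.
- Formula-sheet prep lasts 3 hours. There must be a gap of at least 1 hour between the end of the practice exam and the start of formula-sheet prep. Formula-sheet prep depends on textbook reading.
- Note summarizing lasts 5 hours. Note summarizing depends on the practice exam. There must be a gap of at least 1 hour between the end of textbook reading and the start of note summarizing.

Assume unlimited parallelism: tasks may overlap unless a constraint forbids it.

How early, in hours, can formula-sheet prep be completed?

16

Textbook reading cannot begin until its own release at hour 3. It runs from hour 3 to 3 + 4 = hour 7.
The practice exam waits on textbook reading (finishes hour 7), so it starts at hour 7 and finishes at 7 + 5 = hour 12.
Formula-sheet prep has to wait for the practice exam (finishes hour 12, plus 1-hour gap → hour 13); textbook reading (finishes hour 7). The latest of these is hour 13, so formula-sheet prep runs hour 13 to 13 + 3 = hour 16.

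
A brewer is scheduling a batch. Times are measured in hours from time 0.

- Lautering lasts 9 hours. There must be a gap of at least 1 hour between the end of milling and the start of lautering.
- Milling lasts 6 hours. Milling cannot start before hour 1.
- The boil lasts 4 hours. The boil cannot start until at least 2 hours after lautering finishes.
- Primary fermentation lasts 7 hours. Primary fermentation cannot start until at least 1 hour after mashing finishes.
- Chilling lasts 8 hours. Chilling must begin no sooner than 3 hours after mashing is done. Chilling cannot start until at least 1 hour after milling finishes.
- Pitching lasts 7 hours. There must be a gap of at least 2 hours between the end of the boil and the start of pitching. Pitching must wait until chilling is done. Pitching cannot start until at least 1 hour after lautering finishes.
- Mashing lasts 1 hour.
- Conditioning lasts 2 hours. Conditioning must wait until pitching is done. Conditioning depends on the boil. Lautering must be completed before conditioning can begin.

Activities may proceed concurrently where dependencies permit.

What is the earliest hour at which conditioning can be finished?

Nothing blocks mashing, so it runs from hour 0 to hour 1.
After its own release at hour 1, milling can start at hour 1 and finishes at hour 7.
Chilling cannot start until mashing (finishes hour 1, plus 3-hour gap → hour 4); milling (finishes hour 7, plus 1-hour gap → hour 8). The controlling bound is hour 8, so chilling finishes at 8 + 8 = hour 16.
Lautering waits on milling (finishes hour 7, plus 1-hour gap → hour 8), so it starts at hour 8 and finishes at 8 + 9 = hour 17.
After lautering (finishes hour 17, plus 2-hour gap → hour 19), the boil can start at hour 19 and finishes at hour 23.
Pitching needs all of the boil (finishes hour 23, plus 2-hour gap → hour 25); chilling (finishes hour 16); lautering (finishes hour 17, plus 1-hour gap → hour 18). That puts its earliest start at hour 25; it finishes at 25 + 7 = hour 32.
Conditioning has to wait for pitching (finishes hour 32); the boil (finishes hour 23); lautering (finishes hour 17). The latest of these is hour 32, so conditioning runs hour 32 to 32 + 2 = hour 34.

34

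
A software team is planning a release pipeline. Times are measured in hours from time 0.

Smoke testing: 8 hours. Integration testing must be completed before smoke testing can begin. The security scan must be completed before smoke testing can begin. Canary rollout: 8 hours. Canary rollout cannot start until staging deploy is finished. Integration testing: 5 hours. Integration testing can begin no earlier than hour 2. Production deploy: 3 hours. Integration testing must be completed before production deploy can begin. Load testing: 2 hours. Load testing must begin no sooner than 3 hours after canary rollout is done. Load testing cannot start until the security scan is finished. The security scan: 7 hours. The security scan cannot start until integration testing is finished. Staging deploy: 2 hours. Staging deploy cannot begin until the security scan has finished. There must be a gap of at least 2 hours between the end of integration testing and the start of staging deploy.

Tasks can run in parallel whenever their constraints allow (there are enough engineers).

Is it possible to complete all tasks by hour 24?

No

Integration testing cannot begin until its own release at hour 2. It runs from hour 2 to 2 + 5 = hour 7.
Production deploy waits on integration testing (finishes hour 7), so it starts at hour 7 and finishes at 7 + 3 = hour 10.
After integration testing (finishes hour 7), the security scan can start at hour 7 and finishes at hour 14.
For smoke testing: integration testing (finishes hour 7); the security scan (finishes hour 14). Taking the maximum gives a start of hour 14, and it finishes at 14 + 8 = hour 22.
Staging deploy needs all of the security scan (finishes hour 14); integration testing (finishes hour 7, plus 2-hour gap → hour 9). That puts its earliest start at hour 14; it finishes at 14 + 2 = hour 16.
After staging deploy (finishes hour 16), canary rollout can start at hour 16 and finishes at hour 24.
Load testing cannot start until canary rollout (finishes hour 24, plus 3-hour gap → hour 27); the security scan (finishes hour 14). The controlling bound is hour 27, so load testing finishes at 27 + 2 = hour 29.
The earliest everything can be done is hour 29, which is after the deadline of 24, so it is not possible.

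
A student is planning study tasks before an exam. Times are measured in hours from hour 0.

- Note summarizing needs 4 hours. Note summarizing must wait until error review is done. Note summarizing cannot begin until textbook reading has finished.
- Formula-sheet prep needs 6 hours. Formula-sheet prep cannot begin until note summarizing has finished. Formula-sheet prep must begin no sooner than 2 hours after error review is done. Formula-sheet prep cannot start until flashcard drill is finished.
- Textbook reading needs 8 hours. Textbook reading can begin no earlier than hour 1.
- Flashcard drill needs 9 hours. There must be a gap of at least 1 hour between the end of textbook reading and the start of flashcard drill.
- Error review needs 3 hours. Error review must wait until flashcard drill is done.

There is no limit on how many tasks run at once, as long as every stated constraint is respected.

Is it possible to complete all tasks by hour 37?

Textbook reading cannot begin until its own release at hour 1. It runs from hour 1 to 1 + 8 = hour 9.
After textbook reading (finishes hour 9, plus 1-hour gap → hour 10), flashcard drill can start at hour 10 and finishes at hour 19.
Error review cannot begin until flashcard drill (finishes hour 19). It runs from hour 19 to 19 + 3 = hour 22.
Note summarizing cannot start until error review (finishes hour 22); textbook reading (finishes hour 9). The controlling bound is hour 22, so note summarizing finishes at 22 + 4 = hour 26.
Formula-sheet prep has to wait for note summarizing (finishes hour 26); error review (finishes hour 22, plus 2-hour gap → hour 24); flashcard drill (finishes hour 19). The latest of these is hour 26, so formula-sheet prep runs hour 26 to 26 + 6 = hour 32.
Every task is finished by hour 32, which is no later than the deadline of 37, so the schedule is feasible.

Yes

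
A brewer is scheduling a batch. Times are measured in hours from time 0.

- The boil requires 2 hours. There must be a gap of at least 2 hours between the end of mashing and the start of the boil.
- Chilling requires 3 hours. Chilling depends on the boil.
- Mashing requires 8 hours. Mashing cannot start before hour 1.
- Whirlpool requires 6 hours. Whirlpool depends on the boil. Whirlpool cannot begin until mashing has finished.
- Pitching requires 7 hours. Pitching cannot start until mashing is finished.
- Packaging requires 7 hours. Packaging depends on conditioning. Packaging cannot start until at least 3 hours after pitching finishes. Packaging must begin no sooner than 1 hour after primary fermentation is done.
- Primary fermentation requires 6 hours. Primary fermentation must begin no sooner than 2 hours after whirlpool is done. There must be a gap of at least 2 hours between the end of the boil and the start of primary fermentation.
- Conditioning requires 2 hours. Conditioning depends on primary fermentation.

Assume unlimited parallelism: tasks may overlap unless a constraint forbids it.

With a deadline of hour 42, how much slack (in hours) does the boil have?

6

After its own release at hour 1, mashing can start at hour 1 and finishes at hour 9.
The boil cannot begin until mashing (finishes hour 9, plus 2-hour gap → hour 11). It runs from hour 11 to 11 + 2 = hour 13.

Working backward from the deadline:
To finish by hour 42, packaging (duration 7) must start no later than hour 35.
Conditioning feeds into packaging (must start by hour 35); so conditioning must finish by hour 35 and therefore start by hour 33.
Primary fermentation has several dependents: conditioning (must start by hour 33); packaging (must start by hour 35, minus 1-hour gap → hour 34). The earliest of those limits is hour 33, so primary fermentation must start by 33 − 6 = hour 27.
Since primary fermentation (must start by hour 27, minus 2-hour gap → hour 25) depends on it, whirlpool must finish by hour 25. Backing off its 6-hour duration gives a latest start of hour 19.
To finish by hour 42, chilling (duration 3) must start no later than hour 39.
The boil feeds whirlpool (must start by hour 19); chilling (must start by hour 39); primary fermentation (must start by hour 27, minus 2-hour gap → hour 25). Taking the minimum, the boil must finish by hour 19 and start by 19 − 2 = hour 17.
So the boil can start as early as hour 11 and as late as hour 17, giving 17 − 11 = 6 hours of slack.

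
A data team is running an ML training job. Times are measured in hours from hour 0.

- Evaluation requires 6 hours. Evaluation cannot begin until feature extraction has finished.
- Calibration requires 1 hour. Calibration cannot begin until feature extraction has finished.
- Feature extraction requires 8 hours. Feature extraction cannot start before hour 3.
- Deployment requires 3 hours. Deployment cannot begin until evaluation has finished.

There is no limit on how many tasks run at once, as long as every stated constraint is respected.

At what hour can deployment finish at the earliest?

After its own release at hour 3, feature extraction can start at hour 3 and finishes at hour 11.
After feature extraction (finishes hour 11), evaluation can start at hour 11 and finishes at hour 17.
After evaluation (finishes hour 17), deployment can start at hour 17 and finishes at hour 20.

20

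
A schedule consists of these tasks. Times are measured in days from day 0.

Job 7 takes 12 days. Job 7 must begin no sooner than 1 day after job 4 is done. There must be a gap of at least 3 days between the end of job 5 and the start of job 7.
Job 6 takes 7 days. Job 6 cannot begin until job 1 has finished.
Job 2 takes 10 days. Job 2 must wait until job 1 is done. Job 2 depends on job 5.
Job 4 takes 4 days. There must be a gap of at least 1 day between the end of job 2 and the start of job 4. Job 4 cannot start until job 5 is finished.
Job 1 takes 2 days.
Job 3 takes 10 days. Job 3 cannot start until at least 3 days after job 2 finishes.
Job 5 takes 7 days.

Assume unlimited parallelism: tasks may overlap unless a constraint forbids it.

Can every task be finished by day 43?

Yes

Nothing blocks job 5, so it runs from day 0 to day 7.
Nothing blocks job 1, so it runs from day 0 to day 2.
Job 6 cannot begin until job 1 (finishes day 2). It runs from day 2 to 2 + 7 = day 9.
For job 2: job 1 (finishes day 2); job 5 (finishes day 7). Taking the maximum gives a start of day 7, and it finishes at 7 + 10 = day 17.
Job 4 needs all of job 2 (finishes day 17, plus 1-day gap → day 18); job 5 (finishes day 7). That puts its earliest start at day 18; it finishes at 18 + 4 = day 22.
Job 7 cannot start until job 4 (finishes day 22, plus 1-day gap → day 23); job 5 (finishes day 7, plus 3-day gap → day 10). The controlling bound is day 23, so job 7 finishes at 23 + 12 = day 35.
Job 3 cannot begin until job 2 (finishes day 17, plus 3-day gap → day 20). It runs from day 20 to 20 + 10 = day 30.
Every task is finished by day 35, which is no later than the deadline of 43, so the schedule is feasible.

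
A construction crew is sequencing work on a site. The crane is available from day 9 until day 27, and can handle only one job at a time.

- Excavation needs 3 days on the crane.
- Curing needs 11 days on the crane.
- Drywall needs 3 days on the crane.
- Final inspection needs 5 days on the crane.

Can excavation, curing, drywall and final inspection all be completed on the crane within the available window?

The crane window is 27 − 9 = 18 days.
Running back to back, the jobs need 3 + 11 + 3 + 5 = 22 days on the crane.
Since 22 > 18, they cannot all fit.

No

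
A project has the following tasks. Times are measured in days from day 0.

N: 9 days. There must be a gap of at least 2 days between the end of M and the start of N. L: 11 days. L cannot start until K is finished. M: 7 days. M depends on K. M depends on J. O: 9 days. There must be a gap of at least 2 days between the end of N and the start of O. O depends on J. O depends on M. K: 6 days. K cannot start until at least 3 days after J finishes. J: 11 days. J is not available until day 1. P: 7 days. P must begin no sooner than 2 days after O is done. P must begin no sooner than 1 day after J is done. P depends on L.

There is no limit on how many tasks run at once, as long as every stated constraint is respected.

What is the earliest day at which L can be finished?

J cannot begin until its own release at day 1. It runs from day 1 to 1 + 11 = day 12.
K cannot begin until J (finishes day 12, plus 3-day gap → day 15). It runs from day 15 to 15 + 6 = day 21.
After K (finishes day 21), L can start at day 21 and finishes at day 32.

32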